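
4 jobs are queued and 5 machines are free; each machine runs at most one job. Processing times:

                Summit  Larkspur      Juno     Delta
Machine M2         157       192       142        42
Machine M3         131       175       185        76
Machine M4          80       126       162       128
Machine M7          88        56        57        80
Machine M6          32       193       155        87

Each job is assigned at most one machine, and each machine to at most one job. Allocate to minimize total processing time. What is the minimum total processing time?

Optimal: Summit→Machine M6 (32 min), Larkspur→Machine M4 (126 min), Juno→Machine M7 (57 min), Delta→Machine M2 (42 min) — total 32+126+57+42 = 257 min.
Next-best assignment: Summit→Machine M6, Larkspur→Machine M4, Juno→Machine M7, Delta→Machine M3 = 291 min.

Min total: 257 min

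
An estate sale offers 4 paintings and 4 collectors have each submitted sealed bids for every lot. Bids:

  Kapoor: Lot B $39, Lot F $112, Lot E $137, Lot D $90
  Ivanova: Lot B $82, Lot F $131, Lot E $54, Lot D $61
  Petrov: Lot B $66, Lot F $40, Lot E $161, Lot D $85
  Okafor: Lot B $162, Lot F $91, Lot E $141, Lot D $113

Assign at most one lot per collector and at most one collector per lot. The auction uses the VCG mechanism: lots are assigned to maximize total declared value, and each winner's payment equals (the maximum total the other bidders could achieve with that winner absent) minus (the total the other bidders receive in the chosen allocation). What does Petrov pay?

Efficient allocation: Kapoor→Lot D ($90), Ivanova→Lot F ($131), Petrov→Lot E ($161), Okafor→Lot B ($162); total welfare W = $544.
Petrov receives Lot E at value $161, so the others get W − 161 = $383.
Without Petrov: best allocation of the remaining 3 bidders over all 4 lots is Kapoor→Lot E ($137), Ivanova→Lot F ($131), Okafor→Lot B ($162), total $430.
VCG payment = (others' best without Petrov) − (others' welfare with Petrov) = 430 − 383 = $47.

Petrov pays $47.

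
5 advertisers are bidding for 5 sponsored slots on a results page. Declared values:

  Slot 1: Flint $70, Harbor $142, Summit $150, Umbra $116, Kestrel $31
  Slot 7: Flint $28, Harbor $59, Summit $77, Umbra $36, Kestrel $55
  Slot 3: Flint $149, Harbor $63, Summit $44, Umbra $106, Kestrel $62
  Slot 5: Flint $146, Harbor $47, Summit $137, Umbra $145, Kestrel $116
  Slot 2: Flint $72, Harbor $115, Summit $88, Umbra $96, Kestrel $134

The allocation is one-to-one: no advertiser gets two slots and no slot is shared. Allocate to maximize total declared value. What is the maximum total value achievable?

Optimal: Flint→Slot 3 ($149), Harbor→Slot 1 ($142), Summit→Slot 7 ($77), Umbra→Slot 5 ($145), Kestrel→Slot 2 ($134) — total 149+142+77+145+134 = $647.
Max-entry greedy (repeatedly take the single best remaining cell) gives $637, worse by 10.
Next-best assignment: Flint→Slot 3, Harbor→Slot 7, Summit→Slot 1, Umbra→Slot 5, Kestrel→Slot 2 = $637.
Every other assignment is strictly worse.

Maximum total: $647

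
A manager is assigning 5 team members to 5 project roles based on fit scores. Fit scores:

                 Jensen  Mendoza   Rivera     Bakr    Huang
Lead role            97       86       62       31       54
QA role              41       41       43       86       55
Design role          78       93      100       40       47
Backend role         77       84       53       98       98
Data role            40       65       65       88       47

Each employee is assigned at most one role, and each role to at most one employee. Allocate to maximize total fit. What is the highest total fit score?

Maximum total: 446 pts

This is the linear assignment problem.
Optimal: Jensen→Lead role (97 pts), Mendoza→Data role (65 pts), Rivera→Design role (100 pts), Bakr→QA role (86 pts), Huang→Backend role (98 pts) — total 97+65+100+86+98 = 446 pts.
Max-entry greedy (repeatedly take the single best remaining cell) gives 415 pts, worse by 31.
Next-best assignment: Jensen→Lead role, Mendoza→Design role, Rivera→Data role, Bakr→QA role, Huang→Backend role = 439 pts.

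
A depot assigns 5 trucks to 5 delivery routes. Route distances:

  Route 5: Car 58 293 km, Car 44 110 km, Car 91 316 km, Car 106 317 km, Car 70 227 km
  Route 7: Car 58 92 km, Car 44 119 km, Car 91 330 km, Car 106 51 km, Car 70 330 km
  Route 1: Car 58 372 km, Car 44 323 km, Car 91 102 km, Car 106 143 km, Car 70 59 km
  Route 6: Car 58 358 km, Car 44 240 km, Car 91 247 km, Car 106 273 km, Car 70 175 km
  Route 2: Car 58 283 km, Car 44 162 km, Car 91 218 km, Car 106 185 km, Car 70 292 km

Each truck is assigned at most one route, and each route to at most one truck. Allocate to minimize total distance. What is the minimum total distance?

Minimum total: 664 km

Optimal: Car 58→Route 7 (92 km), Car 44→Route 5 (110 km), Car 91→Route 1 (102 km), Car 106→Route 2 (185 km), Car 70→Route 6 (175 km) — total 92+110+102+185+175 = 664 km.
Column-greedy (each route in turn goes to its cheapest remaining truck) gives 750 km, worse by 86.
Swapping Car 106↔Car 70 (Car 106→Route 6 273 km, Car 70→Route 2 292 km) adds 205.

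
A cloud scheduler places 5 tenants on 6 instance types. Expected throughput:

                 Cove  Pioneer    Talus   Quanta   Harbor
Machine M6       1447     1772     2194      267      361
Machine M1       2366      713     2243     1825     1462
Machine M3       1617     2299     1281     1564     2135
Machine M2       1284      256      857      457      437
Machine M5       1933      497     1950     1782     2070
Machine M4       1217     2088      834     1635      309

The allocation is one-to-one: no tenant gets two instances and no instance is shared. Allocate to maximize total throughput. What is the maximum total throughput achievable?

Optimal: Cove→Machine M1 (2366 ops/s), Pioneer→Machine M4 (2088 ops/s), Talus→Machine M6 (2194 ops/s), Quanta→Machine M5 (1782 ops/s), Harbor→Machine M3 (2135 ops/s) — total 2366+2088+2194+1782+2135 = 10565 ops/s.
Next-best assignment: Cove→Machine M1, Pioneer→Machine M3, Talus→Machine M6, Quanta→Machine M4, Harbor→Machine M5 = 10564 ops/s.
Swapping Quanta↔Cove (Quanta→Machine M1 1825 ops/s, Cove→Machine M5 1933 ops/s) loses 390.
Every other assignment is strictly worse.

Max total: 10565 ops/s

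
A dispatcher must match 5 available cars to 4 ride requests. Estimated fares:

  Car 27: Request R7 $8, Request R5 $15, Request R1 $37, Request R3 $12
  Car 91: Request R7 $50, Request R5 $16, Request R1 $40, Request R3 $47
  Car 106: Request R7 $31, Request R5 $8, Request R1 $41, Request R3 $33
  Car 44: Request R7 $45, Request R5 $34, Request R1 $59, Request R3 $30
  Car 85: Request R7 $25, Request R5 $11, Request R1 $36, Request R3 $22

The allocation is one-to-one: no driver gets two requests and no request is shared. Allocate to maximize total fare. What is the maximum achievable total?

Maximum total: $157

Optimal: Car 91→Request R7 ($50), Car 27→Request R5 ($15), Car 44→Request R1 ($59), Car 106→Request R3 ($33) — total 50+15+59+33 = $157.
Row-greedy (each driver in turn takes its best remaining request) gives $154, worse by 3.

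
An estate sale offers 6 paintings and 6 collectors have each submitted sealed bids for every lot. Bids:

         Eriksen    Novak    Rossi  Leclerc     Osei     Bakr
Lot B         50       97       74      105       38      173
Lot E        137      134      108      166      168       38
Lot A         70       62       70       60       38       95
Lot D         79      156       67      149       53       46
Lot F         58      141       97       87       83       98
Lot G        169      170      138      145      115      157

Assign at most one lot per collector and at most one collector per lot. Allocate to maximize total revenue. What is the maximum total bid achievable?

Max total: $870

Optimal: Eriksen→Lot G ($169), Novak→Lot F ($141), Rossi→Lot A ($70), Leclerc→Lot D ($149), Osei→Lot E ($168), Bakr→Lot B ($173) — total 169+141+70+149+168+173 = $870.
Max-entry greedy (repeatedly take the single best remaining cell) gives $827, worse by 43.
Next-best assignment: Eriksen→Lot A, Novak→Lot F, Rossi→Lot G, Leclerc→Lot D, Osei→Lot E, Bakr→Lot B = $839.
No other one-to-one assignment exceeds $870.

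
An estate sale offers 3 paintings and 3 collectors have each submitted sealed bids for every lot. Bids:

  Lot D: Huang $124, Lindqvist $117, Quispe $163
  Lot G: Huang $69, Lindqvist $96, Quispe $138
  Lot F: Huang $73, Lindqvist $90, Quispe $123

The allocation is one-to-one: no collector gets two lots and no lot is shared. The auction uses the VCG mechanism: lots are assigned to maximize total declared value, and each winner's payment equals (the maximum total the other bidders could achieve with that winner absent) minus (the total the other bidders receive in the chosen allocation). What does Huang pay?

Huang pays $31.

Efficient allocation: Huang→Lot D ($124), Lindqvist→Lot F ($90), Quispe→Lot G ($138); total welfare W = $352.
Huang receives Lot D at value $124, so the others get W − 124 = $228.
Without Huang: best allocation of the remaining 2 bidders over all 3 lots is Lindqvist→Lot G ($96), Quispe→Lot D ($163), total $259.
VCG payment = (others' best without Huang) − (others' welfare with Huang) = 259 − 228 = $31.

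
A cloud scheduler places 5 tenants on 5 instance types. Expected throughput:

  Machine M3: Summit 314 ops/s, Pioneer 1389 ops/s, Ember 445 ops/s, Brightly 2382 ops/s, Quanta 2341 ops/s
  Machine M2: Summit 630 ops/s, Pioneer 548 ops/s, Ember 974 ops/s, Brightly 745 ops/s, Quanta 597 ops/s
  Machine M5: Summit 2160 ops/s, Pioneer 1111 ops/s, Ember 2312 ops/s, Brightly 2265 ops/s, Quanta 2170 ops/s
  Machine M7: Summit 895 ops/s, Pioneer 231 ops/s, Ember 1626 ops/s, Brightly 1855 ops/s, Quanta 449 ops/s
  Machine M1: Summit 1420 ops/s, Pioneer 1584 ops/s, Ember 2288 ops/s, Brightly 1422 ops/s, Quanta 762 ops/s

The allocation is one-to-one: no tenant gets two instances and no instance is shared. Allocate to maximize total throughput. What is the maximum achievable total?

Max total: 9192 ops/s

Treat this as an assignment problem: match each tenant to one instance.
Optimal: Summit→Machine M5 (2160 ops/s), Pioneer→Machine M2 (548 ops/s), Ember→Machine M1 (2288 ops/s), Brightly→Machine M7 (1855 ops/s), Quanta→Machine M3 (2341 ops/s) — total 2160+548+2288+1855+2341 = 9192 ops/s.
Next-best assignment: Summit→Machine M5, Pioneer→Machine M1, Ember→Machine M2, Brightly→Machine M7, Quanta→Machine M3 = 8914 ops/s.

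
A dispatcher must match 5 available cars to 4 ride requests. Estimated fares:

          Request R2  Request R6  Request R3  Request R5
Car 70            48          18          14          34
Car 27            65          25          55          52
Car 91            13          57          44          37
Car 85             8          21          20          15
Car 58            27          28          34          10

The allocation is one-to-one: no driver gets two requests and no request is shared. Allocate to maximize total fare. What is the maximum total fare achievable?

Max total: $191

This is the linear assignment problem.
Optimal: Car 70→Request R2 ($48), Car 91→Request R6 ($57), Car 58→Request R3 ($34), Car 27→Request R5 ($52) — total 48+57+34+52 = $191.
Max-entry greedy (repeatedly take the single best remaining cell) gives $190, worse by 1.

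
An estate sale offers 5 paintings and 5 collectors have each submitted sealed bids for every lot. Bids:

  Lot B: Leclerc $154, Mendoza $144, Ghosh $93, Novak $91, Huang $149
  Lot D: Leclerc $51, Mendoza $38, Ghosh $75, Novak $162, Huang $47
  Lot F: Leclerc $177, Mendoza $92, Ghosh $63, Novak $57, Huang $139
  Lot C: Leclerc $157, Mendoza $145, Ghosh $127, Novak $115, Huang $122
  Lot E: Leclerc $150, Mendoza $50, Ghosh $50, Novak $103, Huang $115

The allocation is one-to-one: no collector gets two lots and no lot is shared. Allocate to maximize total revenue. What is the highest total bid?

This is a one-to-one assignment (maximum-weight bipartite matching).
Optimal: Leclerc→Lot F ($177), Mendoza→Lot B ($144), Ghosh→Lot C ($127), Novak→Lot D ($162), Huang→Lot E ($115) — total 177+144+127+162+115 = $725.
Max-entry greedy (repeatedly take the single best remaining cell) gives $683, worse by 42.
Next-best assignment: Leclerc→Lot E, Mendoza→Lot B, Ghosh→Lot C, Novak→Lot D, Huang→Lot F = $722.
Swapping Novak↔Mendoza (Novak→Lot B $91, Mendoza→Lot D $38) loses 177.

Maximum total: $725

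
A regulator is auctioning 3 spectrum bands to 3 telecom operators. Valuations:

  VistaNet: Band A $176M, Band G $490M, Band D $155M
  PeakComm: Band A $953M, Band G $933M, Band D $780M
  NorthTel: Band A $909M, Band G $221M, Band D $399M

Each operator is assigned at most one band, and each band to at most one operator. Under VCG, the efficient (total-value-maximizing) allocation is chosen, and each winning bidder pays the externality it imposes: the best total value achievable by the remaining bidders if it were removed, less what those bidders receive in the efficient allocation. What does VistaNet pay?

VistaNet pays $153M.

Efficient allocation: VistaNet→Band G ($490M), PeakComm→Band D ($780M), NorthTel→Band A ($909M); total welfare W = $2179M.
VistaNet receives Band G at value $490M, so the others get W − 490 = $1689M.
Without VistaNet: best allocation of the remaining 2 bidders over all 3 bands is PeakComm→Band G ($933M), NorthTel→Band A ($909M), total $1842M.
VCG payment = (others' best without VistaNet) − (others' welfare with VistaNet) = 1842 − 1689 = $153M.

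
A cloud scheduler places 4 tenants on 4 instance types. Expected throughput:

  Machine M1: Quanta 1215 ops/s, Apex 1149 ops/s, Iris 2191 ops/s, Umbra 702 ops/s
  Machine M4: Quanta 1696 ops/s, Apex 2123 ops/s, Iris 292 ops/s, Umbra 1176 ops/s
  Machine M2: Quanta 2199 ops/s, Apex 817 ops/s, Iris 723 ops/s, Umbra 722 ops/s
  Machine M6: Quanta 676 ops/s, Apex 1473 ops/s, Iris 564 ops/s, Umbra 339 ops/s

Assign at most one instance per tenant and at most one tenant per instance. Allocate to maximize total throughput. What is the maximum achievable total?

Optimal: Quanta→Machine M2 (2199 ops/s), Apex→Machine M6 (1473 ops/s), Iris→Machine M1 (2191 ops/s), Umbra→Machine M4 (1176 ops/s) — total 2199+1473+2191+1176 = 7039 ops/s.
Row-greedy (each tenant in turn takes its best remaining instance) gives 6852 ops/s, worse by 187.
Swapping Iris↔Apex (Iris→Machine M6 564 ops/s, Apex→Machine M1 1149 ops/s) loses 1951.

Maximum total: 7039 ops/s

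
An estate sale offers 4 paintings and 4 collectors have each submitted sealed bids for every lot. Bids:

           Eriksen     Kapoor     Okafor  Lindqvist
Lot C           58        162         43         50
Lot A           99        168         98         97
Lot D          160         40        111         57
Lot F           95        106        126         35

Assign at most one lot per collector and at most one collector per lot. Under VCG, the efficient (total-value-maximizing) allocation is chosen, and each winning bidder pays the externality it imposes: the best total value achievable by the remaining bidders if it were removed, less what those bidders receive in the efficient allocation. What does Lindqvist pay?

Efficient allocation: Eriksen→Lot D ($160), Kapoor→Lot C ($162), Okafor→Lot F ($126), Lindqvist→Lot A ($97); total welfare W = $545.
Lindqvist receives Lot A at value $97, so the others get W − 97 = $448.
Without Lindqvist: best allocation of the remaining 3 bidders over all 4 lots is Eriksen→Lot D ($160), Kapoor→Lot A ($168), Okafor→Lot F ($126), total $454.
VCG payment = (others' best without Lindqvist) − (others' welfare with Lindqvist) = 454 − 448 = $6.

Lindqvist pays $6.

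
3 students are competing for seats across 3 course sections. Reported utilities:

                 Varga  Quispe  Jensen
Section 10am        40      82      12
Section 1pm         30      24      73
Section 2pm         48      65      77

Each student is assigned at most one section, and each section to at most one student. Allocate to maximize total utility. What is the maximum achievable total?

Treat this as an assignment problem: match each student to one section.
Optimal: Varga→Section 2pm (48 points), Quispe→Section 10am (82 points), Jensen→Section 1pm (73 points) — total 48+82+73 = 203 points.
Max-entry greedy (repeatedly take the single best remaining cell) gives 189 points, worse by 14.
Every other assignment is strictly worse.

Max total: 203 points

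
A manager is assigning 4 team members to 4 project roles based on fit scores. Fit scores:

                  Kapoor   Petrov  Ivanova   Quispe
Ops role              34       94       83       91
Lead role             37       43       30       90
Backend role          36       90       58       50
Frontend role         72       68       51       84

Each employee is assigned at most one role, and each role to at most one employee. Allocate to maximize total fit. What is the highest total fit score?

This is the linear assignment problem.
Optimal: Kapoor→Frontend role (72 pts), Petrov→Backend role (90 pts), Ivanova→Ops role (83 pts), Quispe→Lead role (90 pts) — total 72+90+83+90 = 335 pts.
Max-entry greedy (repeatedly take the single best remaining cell) gives 314 pts, worse by 21.
Swapping Petrov↔Ivanova (Petrov→Ops role 94 pts, Ivanova→Backend role 58 pts) loses 21.

Max total: 335 pts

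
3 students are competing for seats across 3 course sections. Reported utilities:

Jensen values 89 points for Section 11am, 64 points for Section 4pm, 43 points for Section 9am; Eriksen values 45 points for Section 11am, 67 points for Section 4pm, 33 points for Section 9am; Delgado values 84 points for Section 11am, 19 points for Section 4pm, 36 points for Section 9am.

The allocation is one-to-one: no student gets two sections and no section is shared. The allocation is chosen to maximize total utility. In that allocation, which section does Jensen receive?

Jensen receives Section 9am.

Optimal: Jensen→Section 9am (43 points), Eriksen→Section 4pm (67 points), Delgado→Section 11am (84 points) — total 43+67+84 = 194 points.
Next-best assignment: Jensen→Section 11am, Eriksen→Section 4pm, Delgado→Section 9am = 192 points.
Every other assignment is strictly worse.
Jensen's own top section is Section 11am (89 points), but forcing Jensen→Section 11am and reassigning the rest optimally gives only 192 points — worse by 2.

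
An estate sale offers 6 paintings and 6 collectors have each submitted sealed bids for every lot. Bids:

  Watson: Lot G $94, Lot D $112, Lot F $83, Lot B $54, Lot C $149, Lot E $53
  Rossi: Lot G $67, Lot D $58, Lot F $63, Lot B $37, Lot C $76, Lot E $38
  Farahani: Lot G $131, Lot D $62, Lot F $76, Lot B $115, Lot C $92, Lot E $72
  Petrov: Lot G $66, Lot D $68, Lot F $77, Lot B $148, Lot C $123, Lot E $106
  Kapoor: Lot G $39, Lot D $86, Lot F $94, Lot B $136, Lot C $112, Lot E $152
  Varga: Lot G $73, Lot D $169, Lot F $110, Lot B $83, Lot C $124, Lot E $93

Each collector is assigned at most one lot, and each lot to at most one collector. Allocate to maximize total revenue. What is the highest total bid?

Maximum total: $812

This is the linear assignment problem.
Optimal: Watson→Lot C ($149), Rossi→Lot F ($63), Farahani→Lot G ($131), Petrov→Lot B ($148), Kapoor→Lot E ($152), Varga→Lot D ($169) — total 149+63+131+148+152+169 = $812.
Row-greedy (each collector in turn takes its best remaining lot) gives $700, worse by 112.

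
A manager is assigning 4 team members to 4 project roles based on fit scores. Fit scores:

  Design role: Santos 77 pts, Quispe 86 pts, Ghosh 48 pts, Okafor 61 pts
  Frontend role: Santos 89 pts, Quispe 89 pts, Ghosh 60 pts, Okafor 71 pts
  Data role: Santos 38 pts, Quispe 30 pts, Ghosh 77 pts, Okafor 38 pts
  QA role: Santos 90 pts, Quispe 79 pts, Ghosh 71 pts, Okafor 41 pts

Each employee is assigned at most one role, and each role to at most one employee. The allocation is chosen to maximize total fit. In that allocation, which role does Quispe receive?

Quispe receives Design role.

Optimal: Santos→QA role (90 pts), Quispe→Design role (86 pts), Ghosh→Data role (77 pts), Okafor→Frontend role (71 pts) — total 90+86+77+71 = 324 pts.
Max-entry greedy (repeatedly take the single best remaining cell) gives 317 pts, worse by 7.
Swapping Okafor↔Ghosh (Okafor→Data role 38 pts, Ghosh→Frontend role 60 pts) loses 50.
No other one-to-one assignment exceeds 324 pts.
Quispe's own top role is Frontend role (89 pts), but forcing Quispe→Frontend role and reassigning the rest optimally gives only 317 pts — worse by 7.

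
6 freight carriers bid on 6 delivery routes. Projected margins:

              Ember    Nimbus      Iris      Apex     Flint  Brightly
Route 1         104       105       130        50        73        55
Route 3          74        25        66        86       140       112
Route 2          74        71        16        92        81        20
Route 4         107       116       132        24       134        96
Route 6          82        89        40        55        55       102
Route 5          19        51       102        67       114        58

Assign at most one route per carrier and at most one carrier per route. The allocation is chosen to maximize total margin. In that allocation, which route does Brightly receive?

This is a one-to-one assignment (maximum-weight bipartite matching).
Optimal: Ember→Route 1 ($104k), Nimbus→Route 4 ($116k), Iris→Route 5 ($102k), Apex→Route 2 ($92k), Flint→Route 3 ($140k), Brightly→Route 6 ($102k) — total 104+116+102+92+140+102 = $656k.
Max-entry greedy (repeatedly take the single best remaining cell) gives $590k, worse by 66.
Next-best assignment: Ember→Route 4, Nimbus→Route 1, Iris→Route 5, Apex→Route 2, Flint→Route 3, Brightly→Route 6 = $648k.
No other one-to-one assignment exceeds $656k.
Brightly's own top route is Route 3 ($112k), but forcing Brightly→Route 3 and reassigning the rest optimally gives only $646k — worse by 10.

Brightly receives Route 6.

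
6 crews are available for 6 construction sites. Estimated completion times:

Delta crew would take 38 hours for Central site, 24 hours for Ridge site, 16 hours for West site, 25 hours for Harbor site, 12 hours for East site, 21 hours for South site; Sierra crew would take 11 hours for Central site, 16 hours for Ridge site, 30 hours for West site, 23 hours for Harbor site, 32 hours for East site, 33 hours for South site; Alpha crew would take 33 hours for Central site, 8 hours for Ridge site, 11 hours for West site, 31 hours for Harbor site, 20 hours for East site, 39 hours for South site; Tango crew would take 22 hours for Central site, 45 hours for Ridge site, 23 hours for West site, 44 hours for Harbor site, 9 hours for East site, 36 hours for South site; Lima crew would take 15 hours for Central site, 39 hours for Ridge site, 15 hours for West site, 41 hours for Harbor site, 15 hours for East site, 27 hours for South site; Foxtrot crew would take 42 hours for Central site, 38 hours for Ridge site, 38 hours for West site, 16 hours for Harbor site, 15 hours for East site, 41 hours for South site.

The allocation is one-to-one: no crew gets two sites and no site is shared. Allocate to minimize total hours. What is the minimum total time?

Treat this as an assignment problem: match each crew to one site.
Optimal: Delta crew→South site (21 hours), Sierra crew→Central site (11 hours), Alpha crew→Ridge site (8 hours), Tango crew→East site (9 hours), Lima crew→West site (15 hours), Foxtrot crew→Harbor site (16 hours) — total 21+11+8+9+15+16 = 80 hours.
Row-greedy (each crew in turn takes its cheapest remaining site) gives 97 hours, worse by 17.
Swapping Alpha crew↔Tango crew (Alpha crew→East site 20 hours, Tango crew→Ridge site 45 hours) adds 48.

Min total: 80 hours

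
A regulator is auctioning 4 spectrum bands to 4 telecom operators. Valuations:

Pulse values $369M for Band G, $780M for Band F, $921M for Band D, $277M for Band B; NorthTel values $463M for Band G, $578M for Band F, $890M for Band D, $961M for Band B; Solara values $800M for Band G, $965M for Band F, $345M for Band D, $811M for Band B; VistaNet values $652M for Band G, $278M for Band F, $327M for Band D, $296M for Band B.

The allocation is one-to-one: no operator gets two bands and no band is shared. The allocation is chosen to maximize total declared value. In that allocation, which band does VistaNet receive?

VistaNet receives Band G.

This is a one-to-one assignment (maximum-weight bipartite matching).
Optimal: Pulse→Band D ($921M), NorthTel→Band B ($961M), Solara→Band F ($965M), VistaNet→Band G ($652M) — total 921+961+965+652 = $3499M.
Column-greedy (each band in turn goes to its best remaining operator) gives $2766M, worse by 733.
Swapping Solara↔Pulse (Solara→Band D $345M, Pulse→Band F $780M) loses 761.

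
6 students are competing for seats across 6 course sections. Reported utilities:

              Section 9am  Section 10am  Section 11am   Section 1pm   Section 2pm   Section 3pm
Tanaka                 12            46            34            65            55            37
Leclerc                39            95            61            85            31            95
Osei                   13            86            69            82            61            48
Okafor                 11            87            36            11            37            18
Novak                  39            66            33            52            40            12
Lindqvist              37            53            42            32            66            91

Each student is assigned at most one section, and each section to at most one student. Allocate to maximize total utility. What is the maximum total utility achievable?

Optimal: Tanaka→Section 2pm (55 points), Leclerc→Section 1pm (85 points), Osei→Section 11am (69 points), Okafor→Section 10am (87 points), Novak→Section 9am (39 points), Lindqvist→Section 3pm (91 points) — total 55+85+69+87+39+91 = 426 points.
Max-entry greedy (repeatedly take the single best remaining cell) gives 398 points, worse by 28.
Next-best assignment: Tanaka→Section 1pm, Leclerc→Section 3pm, Osei→Section 11am, Okafor→Section 10am, Novak→Section 9am, Lindqvist→Section 2pm = 421 points.
Swapping Leclerc↔Osei (Leclerc→Section 11am 61 points, Osei→Section 1pm 82 points) loses 11.
Checked against all permutations: 426 points is optimal.

Maximum total: 426 points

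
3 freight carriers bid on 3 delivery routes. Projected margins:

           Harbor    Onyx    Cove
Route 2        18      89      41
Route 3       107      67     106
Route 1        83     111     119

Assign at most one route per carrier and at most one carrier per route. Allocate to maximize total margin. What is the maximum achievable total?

Maximum total: $315k

This is the linear assignment problem.
Optimal: Harbor→Route 3 ($107k), Onyx→Route 2 ($89k), Cove→Route 1 ($119k) — total 107+89+119 = $315k.
Row-greedy (each carrier in turn takes its best remaining route) gives $259k, worse by 56.
Next-best assignment: Harbor→Route 1, Onyx→Route 2, Cove→Route 3 = $278k.
No other one-to-one assignment exceeds $315k.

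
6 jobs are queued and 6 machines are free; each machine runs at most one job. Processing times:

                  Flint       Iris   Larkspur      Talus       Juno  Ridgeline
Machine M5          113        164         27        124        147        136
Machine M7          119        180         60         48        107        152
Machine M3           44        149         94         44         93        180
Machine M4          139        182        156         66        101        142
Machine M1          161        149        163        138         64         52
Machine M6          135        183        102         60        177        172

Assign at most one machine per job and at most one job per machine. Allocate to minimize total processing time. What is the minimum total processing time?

This is a one-to-one assignment (minimum-cost bipartite matching).
Optimal: Flint→Machine M3 (44 min), Iris→Machine M6 (183 min), Larkspur→Machine M5 (27 min), Talus→Machine M7 (48 min), Juno→Machine M4 (101 min), Ridgeline→Machine M1 (52 min) — total 44+183+27+48+101+52 = 455 min.
Row-greedy (each job in turn takes its cheapest remaining machine) gives 541 min, worse by 86.
Every other assignment is strictly worse.

Min total: 455 min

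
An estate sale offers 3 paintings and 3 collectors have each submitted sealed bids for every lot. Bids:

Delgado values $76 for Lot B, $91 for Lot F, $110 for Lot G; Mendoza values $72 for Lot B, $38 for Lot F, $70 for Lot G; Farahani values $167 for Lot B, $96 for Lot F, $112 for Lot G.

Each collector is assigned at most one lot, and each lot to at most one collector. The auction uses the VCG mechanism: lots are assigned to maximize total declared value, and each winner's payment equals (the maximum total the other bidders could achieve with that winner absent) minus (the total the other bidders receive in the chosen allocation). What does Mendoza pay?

Mendoza pays $19.

Efficient allocation: Delgado→Lot F ($91), Mendoza→Lot G ($70), Farahani→Lot B ($167); total welfare W = $328.
Mendoza receives Lot G at value $70, so the others get W − 70 = $258.
Without Mendoza: best allocation of the remaining 2 bidders over all 3 lots is Delgado→Lot G ($110), Farahani→Lot B ($167), total $277.
VCG payment = (others' best without Mendoza) − (others' welfare with Mendoza) = 277 − 258 = $19.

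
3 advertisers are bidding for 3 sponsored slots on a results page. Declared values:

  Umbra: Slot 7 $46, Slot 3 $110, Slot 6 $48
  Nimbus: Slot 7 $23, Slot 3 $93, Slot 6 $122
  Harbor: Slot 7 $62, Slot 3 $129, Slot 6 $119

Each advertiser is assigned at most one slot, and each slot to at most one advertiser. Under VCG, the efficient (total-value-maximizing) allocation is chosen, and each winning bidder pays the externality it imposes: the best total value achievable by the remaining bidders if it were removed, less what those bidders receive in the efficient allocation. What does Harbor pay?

Harbor pays $64.

Efficient allocation: Umbra→Slot 7 ($46), Nimbus→Slot 6 ($122), Harbor→Slot 3 ($129); total welfare W = $297.
Harbor receives Slot 3 at value $129, so the others get W − 129 = $168.
Without Harbor: best allocation of the remaining 2 bidders over all 3 slots is Umbra→Slot 3 ($110), Nimbus→Slot 6 ($122), total $232.
VCG payment = (others' best without Harbor) − (others' welfare with Harbor) = 232 − 168 = $64.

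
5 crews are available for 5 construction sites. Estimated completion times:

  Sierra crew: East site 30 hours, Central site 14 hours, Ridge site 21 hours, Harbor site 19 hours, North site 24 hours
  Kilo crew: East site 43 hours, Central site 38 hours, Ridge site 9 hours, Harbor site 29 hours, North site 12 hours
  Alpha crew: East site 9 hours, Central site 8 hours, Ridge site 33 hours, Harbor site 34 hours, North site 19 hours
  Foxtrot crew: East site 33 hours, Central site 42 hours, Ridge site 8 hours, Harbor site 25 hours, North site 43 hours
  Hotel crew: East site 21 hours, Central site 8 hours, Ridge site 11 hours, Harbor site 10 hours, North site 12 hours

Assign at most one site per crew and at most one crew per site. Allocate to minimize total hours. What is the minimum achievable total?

Minimum total: 53 hours

This is the linear assignment problem.
Optimal: Sierra crew→Central site (14 hours), Kilo crew→North site (12 hours), Alpha crew→East site (9 hours), Foxtrot crew→Ridge site (8 hours), Hotel crew→Harbor site (10 hours) — total 14+12+9+8+10 = 53 hours.
Min-entry greedy (repeatedly take the single cheapest remaining cell) gives 68 hours, worse by 15.
Next-best assignment: Sierra crew→Harbor site, Kilo crew→North site, Alpha crew→East site, Foxtrot crew→Ridge site, Hotel crew→Central site = 56 hours.
Checked against all permutations: 53 hours is optimal.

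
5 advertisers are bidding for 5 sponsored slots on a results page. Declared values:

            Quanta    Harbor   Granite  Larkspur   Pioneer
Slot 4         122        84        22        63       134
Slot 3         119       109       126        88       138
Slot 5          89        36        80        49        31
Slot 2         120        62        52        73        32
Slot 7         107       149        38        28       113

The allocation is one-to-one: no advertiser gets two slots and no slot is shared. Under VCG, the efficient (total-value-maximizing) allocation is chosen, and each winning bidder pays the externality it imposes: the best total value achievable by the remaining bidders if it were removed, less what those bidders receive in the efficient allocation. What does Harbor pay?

Harbor pays $11.

Efficient allocation: Quanta→Slot 2 ($120), Harbor→Slot 7 ($149), Granite→Slot 3 ($126), Larkspur→Slot 5 ($49), Pioneer→Slot 4 ($134); total welfare W = $578.
Harbor receives Slot 7 at value $149, so the others get W − 149 = $429.
Without Harbor: best allocation of the remaining 4 bidders over all 5 slots is Quanta→Slot 7 ($107), Granite→Slot 3 ($126), Larkspur→Slot 2 ($73), Pioneer→Slot 4 ($134), total $440.
VCG payment = (others' best without Harbor) − (others' welfare with Harbor) = 440 − 429 = $11.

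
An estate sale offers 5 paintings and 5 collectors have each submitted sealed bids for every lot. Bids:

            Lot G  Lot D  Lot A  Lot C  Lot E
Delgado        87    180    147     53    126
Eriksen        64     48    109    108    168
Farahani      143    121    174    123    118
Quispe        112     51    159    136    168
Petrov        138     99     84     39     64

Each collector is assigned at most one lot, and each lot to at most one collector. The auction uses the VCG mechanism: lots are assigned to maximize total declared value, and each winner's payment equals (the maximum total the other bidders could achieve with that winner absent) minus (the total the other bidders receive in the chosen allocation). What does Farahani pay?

Farahani pays $23.

Efficient allocation: Delgado→Lot D ($180), Eriksen→Lot E ($168), Farahani→Lot A ($174), Quispe→Lot C ($136), Petrov→Lot G ($138); total welfare W = $796.
Farahani receives Lot A at value $174, so the others get W − 174 = $622.
Without Farahani: best allocation of the remaining 4 bidders over all 5 lots is Delgado→Lot D ($180), Eriksen→Lot E ($168), Quispe→Lot A ($159), Petrov→Lot G ($138), total $645.
VCG payment = (others' best without Farahani) − (others' welfare with Farahani) = 645 − 622 = $23.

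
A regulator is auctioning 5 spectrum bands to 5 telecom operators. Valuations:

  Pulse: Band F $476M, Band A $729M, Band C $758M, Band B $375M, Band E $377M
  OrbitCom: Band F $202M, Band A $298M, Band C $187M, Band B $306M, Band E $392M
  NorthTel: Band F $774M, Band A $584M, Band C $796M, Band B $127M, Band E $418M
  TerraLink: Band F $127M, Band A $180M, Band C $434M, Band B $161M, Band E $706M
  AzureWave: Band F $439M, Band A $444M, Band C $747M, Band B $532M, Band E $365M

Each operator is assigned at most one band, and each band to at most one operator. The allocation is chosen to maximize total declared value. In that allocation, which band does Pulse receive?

Pulse receives Band A.

Treat this as an assignment problem: match each operator to one band.
Optimal: Pulse→Band A ($729M), OrbitCom→Band B ($306M), NorthTel→Band F ($774M), TerraLink→Band E ($706M), AzureWave→Band C ($747M) — total 729+306+774+706+747 = $3262M.
Max-entry greedy (repeatedly take the single best remaining cell) gives $2965M, worse by 297.
Next-best assignment: Pulse→Band C, OrbitCom→Band A, NorthTel→Band F, TerraLink→Band E, AzureWave→Band B = $3068M.
Pulse's own top band is Band C ($758M), but forcing Pulse→Band C and reassigning the rest optimally gives only $3068M — worse by 194.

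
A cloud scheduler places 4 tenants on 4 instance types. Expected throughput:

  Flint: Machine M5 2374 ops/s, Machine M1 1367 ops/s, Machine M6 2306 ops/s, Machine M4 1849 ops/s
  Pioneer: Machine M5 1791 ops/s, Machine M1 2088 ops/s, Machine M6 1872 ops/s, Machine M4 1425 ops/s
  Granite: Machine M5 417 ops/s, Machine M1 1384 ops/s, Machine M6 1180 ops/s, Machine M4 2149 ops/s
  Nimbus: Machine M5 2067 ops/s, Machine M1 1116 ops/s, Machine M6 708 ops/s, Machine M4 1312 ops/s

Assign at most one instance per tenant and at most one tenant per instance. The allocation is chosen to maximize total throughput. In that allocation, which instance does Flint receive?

Optimal: Flint→Machine M6 (2306 ops/s), Pioneer→Machine M1 (2088 ops/s), Granite→Machine M4 (2149 ops/s), Nimbus→Machine M5 (2067 ops/s) — total 2306+2088+2149+2067 = 8610 ops/s.
Max-entry greedy (repeatedly take the single best remaining cell) gives 7319 ops/s, worse by 1291.
Swapping Granite↔Pioneer (Granite→Machine M1 1384 ops/s, Pioneer→Machine M4 1425 ops/s) loses 1428.
Flint's own top instance is Machine M5 (2374 ops/s), but forcing Flint→Machine M5 and reassigning the rest optimally gives only 7511 ops/s — worse by 1099.

Flint receives Machine M6.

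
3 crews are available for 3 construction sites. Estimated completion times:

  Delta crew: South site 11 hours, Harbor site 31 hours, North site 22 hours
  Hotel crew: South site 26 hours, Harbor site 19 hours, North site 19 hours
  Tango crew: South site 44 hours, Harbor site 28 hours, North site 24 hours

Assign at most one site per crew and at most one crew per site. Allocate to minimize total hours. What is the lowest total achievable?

Min total: 54 hours

Optimal: Delta crew→South site (11 hours), Hotel crew→Harbor site (19 hours), Tango crew→North site (24 hours) — total 11+19+24 = 54 hours.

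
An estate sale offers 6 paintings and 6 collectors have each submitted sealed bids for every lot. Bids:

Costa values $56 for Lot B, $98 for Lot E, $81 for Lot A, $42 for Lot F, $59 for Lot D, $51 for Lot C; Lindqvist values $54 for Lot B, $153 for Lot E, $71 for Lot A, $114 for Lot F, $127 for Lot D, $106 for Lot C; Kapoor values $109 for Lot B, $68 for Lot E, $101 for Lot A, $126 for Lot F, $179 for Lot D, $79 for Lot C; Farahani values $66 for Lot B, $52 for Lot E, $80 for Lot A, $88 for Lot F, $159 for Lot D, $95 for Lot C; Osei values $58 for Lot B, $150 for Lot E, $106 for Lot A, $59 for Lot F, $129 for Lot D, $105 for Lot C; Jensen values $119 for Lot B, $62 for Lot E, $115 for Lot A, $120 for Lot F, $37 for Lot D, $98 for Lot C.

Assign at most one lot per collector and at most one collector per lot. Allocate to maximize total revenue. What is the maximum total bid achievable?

Maximum total: $743

This is the linear assignment problem.
Optimal: Costa→Lot A ($81), Lindqvist→Lot E ($153), Kapoor→Lot F ($126), Farahani→Lot D ($159), Osei→Lot C ($105), Jensen→Lot B ($119) — total 81+153+126+159+105+119 = $743.
Column-greedy (each lot in turn goes to its best remaining collector) gives $714, worse by 29.
Next-best assignment: Costa→Lot A, Lindqvist→Lot C, Kapoor→Lot F, Farahani→Lot D, Osei→Lot E, Jensen→Lot B = $741.
Checked against all permutations: $743 is optimal.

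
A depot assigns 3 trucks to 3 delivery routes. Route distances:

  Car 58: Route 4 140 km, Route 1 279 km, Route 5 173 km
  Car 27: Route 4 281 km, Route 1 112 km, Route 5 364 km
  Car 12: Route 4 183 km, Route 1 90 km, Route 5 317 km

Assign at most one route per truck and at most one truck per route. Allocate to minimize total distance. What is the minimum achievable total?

This is a one-to-one assignment (minimum-cost bipartite matching).
Optimal: Car 58→Route 5 (173 km), Car 27→Route 1 (112 km), Car 12→Route 4 (183 km) — total 173+112+183 = 468 km.
Column-greedy (each route in turn goes to its cheapest remaining truck) gives 594 km, worse by 126.
Swapping Car 58↔Car 27 (Car 58→Route 1 279 km, Car 27→Route 5 364 km) adds 358.

Min total: 468 km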